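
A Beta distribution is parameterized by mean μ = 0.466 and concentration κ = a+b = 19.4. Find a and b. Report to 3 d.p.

a = μκ = 0.466×19.4 = 9.040 and b = (1−μ)κ = 0.534×19.4 = 10.360.

a = 9.040, b = 10.360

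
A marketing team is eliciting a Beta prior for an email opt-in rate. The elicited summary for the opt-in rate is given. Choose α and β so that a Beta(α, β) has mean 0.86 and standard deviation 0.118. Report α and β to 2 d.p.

α = 6.58, β = 1.07

σ² = 0.118² = 0.013924.
With s = α+β, Var = μ(1−μ)/(s+1), so s+1 = (0.86×0.14)/0.013924 = 8.6469 and s = 7.6469.
α = μs = 6.58, β = (1−μ)s = 1.07.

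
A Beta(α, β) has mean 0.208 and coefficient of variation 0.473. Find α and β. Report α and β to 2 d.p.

Var = (CV·μ)² = (0.473×0.208)² = 0.009679.
α+β = μ(1−μ)/Var − 1 = 0.164736/0.009679 − 1 = 16.0192.
Thus α = 0.208·16.0192 = 3.33 and β = 0.792·16.0192 = 12.69.

α = 3.33, β = 12.69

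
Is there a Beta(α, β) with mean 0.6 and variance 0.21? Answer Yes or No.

A Beta with mean μ has variance μ(1−μ)/(α+β+1) < μ(1−μ).
Here μ(1−μ) = 0.6×0.4 = 0.24, and 0.21 < 0.24.

Yes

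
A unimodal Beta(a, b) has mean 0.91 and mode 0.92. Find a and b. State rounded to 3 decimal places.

a = 76.440, b = 7.560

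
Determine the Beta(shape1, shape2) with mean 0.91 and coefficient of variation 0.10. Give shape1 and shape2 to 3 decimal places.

shape1 = 8.090, shape2 = 0.800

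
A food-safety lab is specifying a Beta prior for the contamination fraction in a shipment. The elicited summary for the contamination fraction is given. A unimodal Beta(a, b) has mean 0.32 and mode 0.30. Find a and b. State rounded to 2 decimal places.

Let s = a+b. Mean gives a = μs = 0.32s; mode gives (a−1)/(s−2) = 0.30.
Substituting: 0.32s − 1 = 0.30(s−2) = 0.30s − 0.60, so 0.02s = 0.40 and s = 20.0000.
Then a = 0.32×20.0000 = 6.40 and b = s−a = 13.60.

a = 6.40, b = 13.60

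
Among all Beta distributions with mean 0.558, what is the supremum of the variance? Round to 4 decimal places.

0.2466

For fixed mean μ the Beta variance is μ(1−μ)/(α+β+1), increasing as α+β decreases.
Its least upper bound (not attained) is μ(1−μ) = 0.558·0.442 = 0.2466.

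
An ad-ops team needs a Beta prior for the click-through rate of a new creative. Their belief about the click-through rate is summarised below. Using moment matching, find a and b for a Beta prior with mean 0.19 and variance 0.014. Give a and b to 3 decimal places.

Let s = a+b. The Beta variance is μ(1−μ)/(s+1).
So s+1 = μ(1−μ)/σ² = (0.19×0.81)/0.014 = 0.1539/0.014 = 10.9929, giving s = 9.9929.
Then a = μs = 0.19×9.9929 = 1.899 and b = (1−μ)s = 0.81×9.9929 = 8.094.

a = 1.899, b = 8.094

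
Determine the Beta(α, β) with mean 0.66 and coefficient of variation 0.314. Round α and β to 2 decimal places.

σ = CV·μ = 0.314×0.66 = 0.20724, so σ² = 0.042948.
s+1 = μ(1−μ)/σ² = 0.2244/0.042948 = 5.2249, so s = α+β = 4.2249.
α = μs = 2.79, β = (1−μ)s = 1.44.

α = 2.79, β = 1.44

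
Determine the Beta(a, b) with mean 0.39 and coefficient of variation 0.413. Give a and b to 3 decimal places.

σ = CV·μ = 0.413×0.39 = 0.16107, so σ² = 0.025944.
s+1 = μ(1−μ)/σ² = 0.2379/0.025944 = 9.1699, so s = a+b = 8.1699.
a = μs = 3.186, b = (1−μ)s = 4.984.

a = 3.186, b = 4.984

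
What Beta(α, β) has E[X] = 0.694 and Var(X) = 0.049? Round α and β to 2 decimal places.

α = 2.31, β = 1.02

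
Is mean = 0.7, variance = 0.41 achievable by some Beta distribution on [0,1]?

No

The Beta variance bound is σ² < μ(1−μ).
Here μ(1−μ) = 0.7×0.3 = 0.21, and 0.41 ≥ 0.21.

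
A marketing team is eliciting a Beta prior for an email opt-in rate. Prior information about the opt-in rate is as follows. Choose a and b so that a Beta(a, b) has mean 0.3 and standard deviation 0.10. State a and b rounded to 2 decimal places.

σ² = 0.10² = 0.0100.
With s = a+b, Var = μ(1−μ)/(s+1), so s+1 = (0.3×0.7)/0.0100 = 21.0000 and s = 20.0000.
a = μs = 6.00, b = (1−μ)s = 14.00.

a = 6.00, b = 14.00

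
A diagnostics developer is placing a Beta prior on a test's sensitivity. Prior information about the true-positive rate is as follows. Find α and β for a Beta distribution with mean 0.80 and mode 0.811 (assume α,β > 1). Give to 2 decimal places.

α = 45.24, β = 11.31

With s = α+β: μ = α/s and mode = (α−1)/(s−2). Eliminating α = μs,
μs − 1 = m(s−2) ⇒ s(μ−m) = 1−2m ⇒ s = -0.622/-0.011 = 56.5455.
So α = μs = 45.24, β = (1−μ)s = 11.31.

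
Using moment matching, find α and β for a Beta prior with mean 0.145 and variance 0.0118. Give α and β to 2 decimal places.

Write ν = α+β; then α = μν and Var = μ(1−μ)/(ν+1).
ν = μ(1−μ)/Var − 1 = 0.123975/0.0118 − 1 = 9.5064.
α = 0.145·9.5064 = 1.38, β = 0.855·9.5064 = 8.13.

α = 1.38, β = 8.13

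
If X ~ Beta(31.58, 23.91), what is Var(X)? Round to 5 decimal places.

0.00434

μ = 31.58/55.49 = 0.569112; Var = μ(1−μ)/(α+β+1) = 0.2452236/56.49 = 0.00434.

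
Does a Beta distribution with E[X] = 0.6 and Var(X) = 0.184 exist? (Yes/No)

Yes

For any Beta, Var(X) < E[X]·(1−E[X]).
Here μ(1−μ) = 0.6×0.4 = 0.24, and 0.184 < 0.24.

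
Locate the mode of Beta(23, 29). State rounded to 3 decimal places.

0.440

The density x^(α−1)(1−x)^(β−1) is maximised at (α−1)/(α+β−2) = 22/50 = 0.440.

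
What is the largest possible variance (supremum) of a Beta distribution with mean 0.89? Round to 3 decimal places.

0.098

Var = μ(1−μ)/(α+β+1), which approaches μ(1−μ) as α+β → 0.
So the supremum is μ(1−μ) = 0.89×0.11 = 0.098.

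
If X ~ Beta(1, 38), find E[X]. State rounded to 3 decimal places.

0.026

E[X] = α/(α+β) = 1/39 = 0.026.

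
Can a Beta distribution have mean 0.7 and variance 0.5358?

No

For any Beta, Var(X) < E[X]·(1−E[X]).
Here μ(1−μ) = 0.7×0.3 = 0.21, and 0.5358 ≥ 0.21.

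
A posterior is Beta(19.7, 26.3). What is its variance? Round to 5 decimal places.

Var = αβ/[(α+β)²(α+β+1)] = (19.7×26.3)/(46.0²×47.0) = 518.11/99452.000 = 0.00521.

0.00521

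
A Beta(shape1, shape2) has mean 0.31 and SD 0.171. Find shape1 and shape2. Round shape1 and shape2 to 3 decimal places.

Variance = 0.171² = 0.029241. The moment-matching identity shape1+shape2 = μ(1−μ)/Var − 1 gives
shape1+shape2 = 0.2139/0.029241 − 1 = 6.3151, so shape1 = μ·6.3151 = 1.958 and shape2 = (1−μ)·6.3151 = 4.357.

shape1 = 1.958, shape2 = 4.357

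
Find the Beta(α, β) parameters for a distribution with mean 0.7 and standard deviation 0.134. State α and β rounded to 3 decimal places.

α = 7.487, β = 3.209

Variance = 0.134² = 0.017956. The moment-matching identity α+β = μ(1−μ)/Var − 1 gives
α+β = 0.21/0.017956 − 1 = 10.6953, so α = μ·10.6953 = 7.487 and β = (1−μ)·10.6953 = 3.209.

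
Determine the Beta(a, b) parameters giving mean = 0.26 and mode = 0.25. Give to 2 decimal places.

a = 13.00, b = 37.00

With s = a+b: μ = a/s and mode = (a−1)/(s−2). Eliminating a = μs,
μs − 1 = m(s−2) ⇒ s(μ−m) = 1−2m ⇒ s = 0.50/0.01 = 50.0000.
So a = μs = 13.00, b = (1−μ)s = 37.00.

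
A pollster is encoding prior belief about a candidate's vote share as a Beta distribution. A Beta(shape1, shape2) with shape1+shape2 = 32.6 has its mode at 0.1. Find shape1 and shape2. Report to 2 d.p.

For shape1,shape2>1 the mode is (shape1−1)/(shape1+shape2−2), so shape1 = mode·(κ−2)+1 = 0.1×30.6+1 = 4.06.
And shape2 = (1−mode)·(κ−2)+1 = 0.9×30.6+1 = 28.54.

shape1 = 4.06, shape2 = 28.54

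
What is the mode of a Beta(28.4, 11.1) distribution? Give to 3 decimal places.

With α,β > 1, mode = (α−1)/(α+β−2) = 27.4/37.5 = 0.731.

0.731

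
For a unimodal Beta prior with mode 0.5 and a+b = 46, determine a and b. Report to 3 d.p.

a = 23.000, b = 23.000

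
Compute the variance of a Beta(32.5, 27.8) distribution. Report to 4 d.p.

0.0041

α+β = 60.3 and αβ = 903.50, so Var = αβ/[(α+β)²(α+β+1)] = 903.50/222892.317 = 0.0041.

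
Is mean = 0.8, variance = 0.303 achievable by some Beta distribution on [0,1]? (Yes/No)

No

A Beta with mean μ has variance μ(1−μ)/(α+β+1) < μ(1−μ).
Here μ(1−μ) = 0.8×0.2 = 0.16, and 0.303 ≥ 0.16.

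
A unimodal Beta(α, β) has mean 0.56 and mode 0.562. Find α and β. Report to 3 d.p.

α = 34.720, β = 27.280

With s = α+β: μ = α/s and mode = (α−1)/(s−2). Eliminating α = μs,
μs − 1 = m(s−2) ⇒ s(μ−m) = 1−2m ⇒ s = -0.124/-0.002 = 62.0000.
So α = μs = 34.720, β = (1−μ)s = 27.280.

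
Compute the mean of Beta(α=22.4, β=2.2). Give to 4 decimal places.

E[X] = α/(α+β) = 22.4/24.6 = 0.9106.

0.9106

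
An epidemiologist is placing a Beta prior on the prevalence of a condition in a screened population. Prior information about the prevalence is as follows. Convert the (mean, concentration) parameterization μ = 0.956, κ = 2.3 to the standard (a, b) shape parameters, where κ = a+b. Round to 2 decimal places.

Split κ in proportion μ : (1−μ): a = 0.956·2.3 = 2.20, b = 2.3 − 2.20 = 0.10.

a = 2.20, b = 0.10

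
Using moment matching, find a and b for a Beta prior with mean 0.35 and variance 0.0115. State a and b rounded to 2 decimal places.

a = 6.57, b = 12.21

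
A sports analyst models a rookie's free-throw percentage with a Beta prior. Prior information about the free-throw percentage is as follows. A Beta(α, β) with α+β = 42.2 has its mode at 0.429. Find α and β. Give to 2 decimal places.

α = 18.25, β = 23.95

Mode = (α−1)/(κ−2) with κ = α+β, so α−1 = 0.429·40.2 = 17.25.
α = 18.25; β = κ − α = 23.95.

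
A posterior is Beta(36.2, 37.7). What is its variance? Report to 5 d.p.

0.00334

μ = 36.2/73.9 = 0.489851; Var = μ(1−μ)/(α+β+1) = 0.2498970/74.9 = 0.00334.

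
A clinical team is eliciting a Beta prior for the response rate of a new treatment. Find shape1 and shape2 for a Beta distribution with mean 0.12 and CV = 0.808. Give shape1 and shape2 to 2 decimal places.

σ = CV·μ = 0.808×0.12 = 0.09696, so σ² = 0.009401.
s+1 = μ(1−μ)/σ² = 0.1056/0.009401 = 11.2326, so s = shape1+shape2 = 10.2326.
shape1 = μs = 1.23, shape2 = (1−μ)s = 9.00.

shape1 = 1.23, shape2 = 9.00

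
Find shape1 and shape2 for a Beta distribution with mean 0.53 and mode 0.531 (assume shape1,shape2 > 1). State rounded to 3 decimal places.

With s = shape1+shape2: μ = shape1/s and mode = (shape1−1)/(s−2). Eliminating shape1 = μs,
μs − 1 = m(s−2) ⇒ s(μ−m) = 1−2m ⇒ s = -0.062/-0.001 = 62.0000.
So shape1 = μs = 32.860, shape2 = (1−μ)s = 29.140.

shape1 = 32.860, shape2 = 29.140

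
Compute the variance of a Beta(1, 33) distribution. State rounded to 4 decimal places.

0.0008

α+β = 34 and αβ = 33, so Var = αβ/[(α+β)²(α+β+1)] = 33/40460 = 0.0008.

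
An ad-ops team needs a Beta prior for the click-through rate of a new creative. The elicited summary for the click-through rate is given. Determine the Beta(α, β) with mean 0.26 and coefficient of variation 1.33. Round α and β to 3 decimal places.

Var = (CV·μ)² = (1.33×0.26)² = 0.119578.
α+β = μ(1−μ)/Var − 1 = 0.1924/0.119578 − 1 = 0.6090.
Thus α = 0.26·0.6090 = 0.158 and β = 0.74·0.6090 = 0.451.

α = 0.158, β = 0.451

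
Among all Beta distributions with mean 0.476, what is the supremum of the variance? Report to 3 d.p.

For fixed mean μ the Beta variance is μ(1−μ)/(α+β+1), increasing as α+β decreases.
Its least upper bound (not attained) is μ(1−μ) = 0.476·0.524 = 0.249.

0.249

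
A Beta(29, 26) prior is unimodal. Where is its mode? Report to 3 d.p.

0.528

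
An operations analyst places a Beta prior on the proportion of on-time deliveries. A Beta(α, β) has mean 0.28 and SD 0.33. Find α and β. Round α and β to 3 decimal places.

First σ² = 0.1089. Setting α = μn, β = (1−μ)n with n = α+β,
μ(1−μ)/(n+1) = 0.1089 ⇒ n+1 = 0.2016/0.1089 = 1.8512 ⇒ n = 0.8512.
Hence α = 0.28×0.8512 = 0.238, β = 0.72×0.8512 = 0.613.

α = 0.238, β = 0.613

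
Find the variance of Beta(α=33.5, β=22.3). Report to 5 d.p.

0.00422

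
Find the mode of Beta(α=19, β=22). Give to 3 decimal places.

The density x^(α−1)(1−x)^(β−1) is maximised at (α−1)/(α+β−2) = 18/39 = 0.462.

0.462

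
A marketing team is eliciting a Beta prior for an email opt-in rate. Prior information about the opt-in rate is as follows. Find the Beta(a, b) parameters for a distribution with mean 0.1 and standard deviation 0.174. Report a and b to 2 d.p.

First σ² = 0.030276. Setting a = μn, b = (1−μ)n with n = a+b,
μ(1−μ)/(n+1) = 0.030276 ⇒ n+1 = 0.09/0.030276 = 2.9727 ⇒ n = 1.9727.
Hence a = 0.1×1.9727 = 0.20, b = 0.9×1.9727 = 1.78.

a = 0.20, b = 1.78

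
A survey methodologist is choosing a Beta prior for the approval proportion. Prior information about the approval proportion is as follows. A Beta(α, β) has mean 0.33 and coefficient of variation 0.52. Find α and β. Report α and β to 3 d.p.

σ = CV·μ = 0.52×0.33 = 0.17160, so σ² = 0.029447.
s+1 = μ(1−μ)/σ² = 0.2211/0.029447 = 7.5085, so s = α+β = 6.5085.
α = μs = 2.148, β = (1−μ)s = 4.361.

α = 2.148, β = 4.361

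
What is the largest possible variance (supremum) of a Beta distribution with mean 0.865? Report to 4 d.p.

For fixed mean μ the Beta variance is μ(1−μ)/(α+β+1), increasing as α+β decreases.
Its least upper bound (not attained) is μ(1−μ) = 0.865·0.135 = 0.1168.

0.1168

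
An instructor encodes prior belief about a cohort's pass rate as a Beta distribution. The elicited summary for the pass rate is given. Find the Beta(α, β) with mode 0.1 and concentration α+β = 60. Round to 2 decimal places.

Mode = (α−1)/(κ−2) with κ = α+β, so α−1 = 0.1·58 = 5.80.
α = 6.80; β = κ − α = 53.20.

α = 6.80, β = 53.20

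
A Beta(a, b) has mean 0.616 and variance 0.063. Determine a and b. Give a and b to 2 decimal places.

By moment matching, a+b = μ(1−μ)/σ² − 1 = (0.616·0.384)/0.063 − 1 = 3.7547 − 1 = 2.7547.
Since a/(a+b) = μ, a = 0.616·2.7547 = 1.70 and b = 0.384·2.7547 = 1.06.

a = 1.70, b = 1.06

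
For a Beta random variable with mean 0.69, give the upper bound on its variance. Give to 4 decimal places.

For fixed mean μ the Beta variance is μ(1−μ)/(α+β+1), increasing as α+β decreases.
Its least upper bound (not attained) is μ(1−μ) = 0.69·0.31 = 0.2139.

0.2139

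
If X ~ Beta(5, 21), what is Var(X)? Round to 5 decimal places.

α+β = 26 and αβ = 105, so Var = αβ/[(α+β)²(α+β+1)] = 105/18252 = 0.00575.

0.00575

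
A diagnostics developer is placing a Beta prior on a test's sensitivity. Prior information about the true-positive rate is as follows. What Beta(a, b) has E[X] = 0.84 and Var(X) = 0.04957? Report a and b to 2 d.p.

a = 1.44, b = 0.27

By moment matching, a+b = μ(1−μ)/σ² − 1 = (0.84·0.16)/0.04957 − 1 = 2.7113 − 1 = 1.7113.
Since a/(a+b) = μ, a = 0.84·1.7113 = 1.44 and b = 0.16·1.7113 = 0.27.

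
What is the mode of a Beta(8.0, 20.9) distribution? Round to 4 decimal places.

With α,β > 1, mode = (α−1)/(α+β−2) = 7.0/26.9 = 0.2602.

0.2602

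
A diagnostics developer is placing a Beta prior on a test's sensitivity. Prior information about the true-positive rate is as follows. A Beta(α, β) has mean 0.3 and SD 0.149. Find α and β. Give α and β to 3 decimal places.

α = 2.538, β = 5.921

First σ² = 0.022201. Setting α = μn, β = (1−μ)n with n = α+β,
μ(1−μ)/(n+1) = 0.022201 ⇒ n+1 = 0.21/0.022201 = 9.4590 ⇒ n = 8.4590.
Hence α = 0.3×8.4590 = 2.538, β = 0.7×8.4590 = 5.921.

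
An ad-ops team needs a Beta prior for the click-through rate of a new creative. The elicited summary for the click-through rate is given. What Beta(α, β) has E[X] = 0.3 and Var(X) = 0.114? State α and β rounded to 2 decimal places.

α = 0.25, β = 0.59

Let s = α+β. The Beta variance is μ(1−μ)/(s+1).
So s+1 = μ(1−μ)/σ² = (0.3×0.7)/0.114 = 0.21/0.114 = 1.8421, giving s = 0.8421.
Then α = μs = 0.3×0.8421 = 0.25 and β = (1−μ)s = 0.7×0.8421 = 0.59.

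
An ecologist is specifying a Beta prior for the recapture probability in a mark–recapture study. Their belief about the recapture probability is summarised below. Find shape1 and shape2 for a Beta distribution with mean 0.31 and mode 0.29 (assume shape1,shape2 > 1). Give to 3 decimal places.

shape1 = 6.510, shape2 = 14.490

Let s = shape1+shape2. Mean gives shape1 = μs = 0.31s; mode gives (shape1−1)/(s−2) = 0.29.
Substituting: 0.31s − 1 = 0.29(s−2) = 0.29s − 0.58, so 0.02s = 0.42 and s = 21.0000.
Then shape1 = 0.31×21.0000 = 6.510 and shape2 = s−shape1 = 14.490.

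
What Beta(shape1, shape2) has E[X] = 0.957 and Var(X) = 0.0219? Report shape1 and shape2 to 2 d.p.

shape1 = 0.84, shape2 = 0.04

Let s = shape1+shape2. The Beta variance is μ(1−μ)/(s+1).
So s+1 = μ(1−μ)/σ² = (0.957×0.043)/0.0219 = 0.041151/0.0219 = 1.8790, giving s = 0.8790.
Then shape1 = μs = 0.957×0.8790 = 0.84 and shape2 = (1−μ)s = 0.043×0.8790 = 0.04.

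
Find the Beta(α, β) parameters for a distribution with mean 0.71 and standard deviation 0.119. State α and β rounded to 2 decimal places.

α = 9.61, β = 3.93

First σ² = 0.014161. Setting α = μn, β = (1−μ)n with n = α+β,
μ(1−μ)/(n+1) = 0.014161 ⇒ n+1 = 0.2059/0.014161 = 14.5399 ⇒ n = 13.5399.
Hence α = 0.71×13.5399 = 9.61, β = 0.29×13.5399 = 3.93.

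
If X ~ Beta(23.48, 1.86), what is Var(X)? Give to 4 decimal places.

0.0026

Var = αβ/[(α+β)²(α+β+1)] = (23.48×1.86)/(25.34²×26.34) = 43.6728/16913.324904 = 0.0026.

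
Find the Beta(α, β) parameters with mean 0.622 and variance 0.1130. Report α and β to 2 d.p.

Let s = α+β. The Beta variance is μ(1−μ)/(s+1).
So s+1 = μ(1−μ)/σ² = (0.622×0.378)/0.1130 = 0.235116/0.1130 = 2.0807, giving s = 1.0807.
Then α = μs = 0.622×1.0807 = 0.67 and β = (1−μ)s = 0.378×1.0807 = 0.41.

α = 0.67, β = 0.41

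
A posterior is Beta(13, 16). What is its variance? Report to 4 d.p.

0.0082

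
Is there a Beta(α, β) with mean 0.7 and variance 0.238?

A Beta with mean μ has variance μ(1−μ)/(α+β+1) < μ(1−μ).
Here μ(1−μ) = 0.7×0.3 = 0.21, and 0.238 ≥ 0.21.

No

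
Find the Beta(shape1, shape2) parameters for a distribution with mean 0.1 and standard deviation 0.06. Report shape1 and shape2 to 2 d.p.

shape1 = 2.40, shape2 = 21.60

First σ² = 0.0036. Setting shape1 = μn, shape2 = (1−μ)n with n = shape1+shape2,
μ(1−μ)/(n+1) = 0.0036 ⇒ n+1 = 0.09/0.0036 = 25.0000 ⇒ n = 24.0000.
Hence shape1 = 0.1×24.0000 = 2.40, shape2 = 0.9×24.0000 = 21.60.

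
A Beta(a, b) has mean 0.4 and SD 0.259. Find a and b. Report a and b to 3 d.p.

σ² = 0.259² = 0.067081.
With s = a+b, Var = μ(1−μ)/(s+1), so s+1 = (0.4×0.6)/0.067081 = 3.5778 and s = 2.5778.
a = μs = 1.031, b = (1−μ)s = 1.547.

a = 1.031, b = 1.547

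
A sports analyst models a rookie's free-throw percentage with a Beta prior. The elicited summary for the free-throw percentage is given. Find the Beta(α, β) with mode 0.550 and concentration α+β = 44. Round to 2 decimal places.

Mode = (α−1)/(κ−2) with κ = α+β, so α−1 = 0.550·42 = 23.10.
α = 24.10; β = κ − α = 19.90.

α = 24.10, β = 19.90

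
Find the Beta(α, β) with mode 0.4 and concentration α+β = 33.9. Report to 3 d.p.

Mode = (α−1)/(κ−2) with κ = α+β, so α−1 = 0.4·31.9 = 12.760.
α = 13.760; β = κ − α = 20.140.

α = 13.760, β = 20.140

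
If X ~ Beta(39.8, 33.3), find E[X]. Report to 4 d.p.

The Beta mean is α/(α+β) = 39.8/(39.8+33.3) = 0.5445.

0.5445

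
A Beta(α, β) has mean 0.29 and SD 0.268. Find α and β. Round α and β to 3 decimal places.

α = 0.541, β = 1.325

σ² = 0.268² = 0.071824.
With s = α+β, Var = μ(1−μ)/(s+1), so s+1 = (0.29×0.71)/0.071824 = 2.8667 and s = 1.8667.
α = μs = 0.541, β = (1−μ)s = 1.325.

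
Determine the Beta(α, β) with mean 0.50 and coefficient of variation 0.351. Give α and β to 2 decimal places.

Var = (CV·μ)² = (0.351×0.50)² = 0.030800.
α+β = μ(1−μ)/Var − 1 = 0.2500/0.030800 − 1 = 7.1168.
Thus α = 0.50·7.1168 = 3.56 and β = 0.50·7.1168 = 3.56.

α = 3.56, β = 3.56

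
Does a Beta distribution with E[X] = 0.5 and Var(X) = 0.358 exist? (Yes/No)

No

A Beta with mean μ has variance μ(1−μ)/(α+β+1) < μ(1−μ).
Here μ(1−μ) = 0.5×0.5 = 0.25, and 0.358 ≥ 0.25.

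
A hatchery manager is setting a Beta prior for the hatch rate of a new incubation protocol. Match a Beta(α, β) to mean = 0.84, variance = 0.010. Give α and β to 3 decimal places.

Write ν = α+β; then α = μν and Var = μ(1−μ)/(ν+1).
ν = μ(1−μ)/Var − 1 = 0.1344/0.010 − 1 = 12.4400.
α = 0.84·12.4400 = 10.450, β = 0.16·12.4400 = 1.990.

α = 10.450, β = 1.990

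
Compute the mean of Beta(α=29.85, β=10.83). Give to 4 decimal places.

0.7338

The Beta mean is α/(α+β) = 29.85/(29.85+10.83) = 0.7338.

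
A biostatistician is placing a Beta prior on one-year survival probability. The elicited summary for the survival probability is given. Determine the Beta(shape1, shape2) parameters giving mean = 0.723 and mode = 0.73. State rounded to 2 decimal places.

With s = shape1+shape2: μ = shape1/s and mode = (shape1−1)/(s−2). Eliminating shape1 = μs,
μs − 1 = m(s−2) ⇒ s(μ−m) = 1−2m ⇒ s = -0.46/-0.007 = 65.7143.
So shape1 = μs = 47.51, shape2 = (1−μ)s = 18.20.

shape1 = 47.51, shape2 = 18.20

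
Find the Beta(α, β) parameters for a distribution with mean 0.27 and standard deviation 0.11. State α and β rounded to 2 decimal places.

α = 4.13, β = 11.16

σ² = 0.11² = 0.0121.
With s = α+β, Var = μ(1−μ)/(s+1), so s+1 = (0.27×0.73)/0.0121 = 16.2893 and s = 15.2893.
α = μs = 4.13, β = (1−μ)s = 11.16.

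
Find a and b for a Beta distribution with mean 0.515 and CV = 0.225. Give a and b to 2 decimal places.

Var = (CV·μ)² = (0.225×0.515)² = 0.013427.
a+b = μ(1−μ)/Var − 1 = 0.249775/0.013427 − 1 = 17.6024.
Thus a = 0.515·17.6024 = 9.07 and b = 0.485·17.6024 = 8.54.

a = 9.07, b = 8.54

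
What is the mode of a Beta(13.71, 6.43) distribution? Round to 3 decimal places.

With α,β > 1, mode = (α−1)/(α+β−2) = 12.71/18.14 = 0.701.

0.701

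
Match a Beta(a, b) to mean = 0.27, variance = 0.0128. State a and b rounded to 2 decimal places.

Write ν = a+b; then a = μν and Var = μ(1−μ)/(ν+1).
ν = μ(1−μ)/Var − 1 = 0.1971/0.0128 − 1 = 14.3984.
a = 0.27·14.3984 = 3.89, b = 0.73·14.3984 = 10.51.

a = 3.89, b = 10.51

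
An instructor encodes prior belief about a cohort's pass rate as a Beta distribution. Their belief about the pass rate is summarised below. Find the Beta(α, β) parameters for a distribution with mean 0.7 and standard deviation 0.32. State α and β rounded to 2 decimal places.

α = 0.74, β = 0.32

First σ² = 0.1024. Setting α = μn, β = (1−μ)n with n = α+β,
μ(1−μ)/(n+1) = 0.1024 ⇒ n+1 = 0.21/0.1024 = 2.0508 ⇒ n = 1.0508.
Hence α = 0.7×1.0508 = 0.74, β = 0.3×1.0508 = 0.32.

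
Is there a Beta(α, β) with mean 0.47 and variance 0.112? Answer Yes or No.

Yes

For any Beta, Var(X) < E[X]·(1−E[X]).
Here μ(1−μ) = 0.47×0.53 = 0.2491, and 0.112 < 0.2491.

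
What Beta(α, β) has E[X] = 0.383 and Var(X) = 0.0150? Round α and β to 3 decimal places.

α = 5.651, β = 9.103

By moment matching, α+β = μ(1−μ)/σ² − 1 = (0.383·0.617)/0.0150 − 1 = 15.7541 − 1 = 14.7541.
Since α/(α+β) = μ, α = 0.383·14.7541 = 5.651 and β = 0.617·14.7541 = 9.103.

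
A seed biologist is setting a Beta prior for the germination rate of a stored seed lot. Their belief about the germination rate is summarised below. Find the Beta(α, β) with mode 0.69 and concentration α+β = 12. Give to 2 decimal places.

α = 7.90, β = 4.10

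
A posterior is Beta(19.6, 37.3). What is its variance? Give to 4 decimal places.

0.0039

Var = αβ/[(α+β)²(α+β+1)] = (19.6×37.3)/(56.9²×57.9) = 731.08/187457.619 = 0.0039.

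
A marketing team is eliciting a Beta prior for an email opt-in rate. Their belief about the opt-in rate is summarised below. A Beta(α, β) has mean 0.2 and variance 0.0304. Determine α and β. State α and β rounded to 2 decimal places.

Let s = α+β. The Beta variance is μ(1−μ)/(s+1).
So s+1 = μ(1−μ)/σ² = (0.2×0.8)/0.0304 = 0.16/0.0304 = 5.2632, giving s = 4.2632.
Then α = μs = 0.2×4.2632 = 0.85 and β = (1−μ)s = 0.8×4.2632 = 3.41.

α = 0.85, β = 3.41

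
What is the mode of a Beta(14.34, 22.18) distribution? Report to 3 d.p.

0.386

With α,β > 1, mode = (α−1)/(α+β−2) = 13.34/34.52 = 0.386.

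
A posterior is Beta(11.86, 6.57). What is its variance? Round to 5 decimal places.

μ = 11.86/18.43 = 0.643516; Var = μ(1−μ)/(α+β+1) = 0.2294032/19.43 = 0.01181.

0.01181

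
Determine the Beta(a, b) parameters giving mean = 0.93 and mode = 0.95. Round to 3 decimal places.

a = 41.850, b = 3.150

With s = a+b: μ = a/s and mode = (a−1)/(s−2). Eliminating a = μs,
μs − 1 = m(s−2) ⇒ s(μ−m) = 1−2m ⇒ s = -0.90/-0.02 = 45.0000.
So a = μs = 41.850, b = (1−μ)s = 3.150.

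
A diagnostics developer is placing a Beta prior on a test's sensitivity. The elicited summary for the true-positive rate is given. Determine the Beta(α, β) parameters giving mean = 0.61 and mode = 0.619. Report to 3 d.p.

α = 16.131, β = 10.313

With s = α+β: μ = α/s and mode = (α−1)/(s−2). Eliminating α = μs,
μs − 1 = m(s−2) ⇒ s(μ−m) = 1−2m ⇒ s = -0.238/-0.009 = 26.4444.
So α = μs = 16.131, β = (1−μ)s = 10.313.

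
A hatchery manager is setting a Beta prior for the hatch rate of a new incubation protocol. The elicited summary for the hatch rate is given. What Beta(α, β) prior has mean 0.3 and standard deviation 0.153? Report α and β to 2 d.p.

α = 2.39, β = 5.58

Variance = 0.153² = 0.023409. The moment-matching identity α+β = μ(1−μ)/Var − 1 gives
α+β = 0.21/0.023409 − 1 = 7.9709, so α = μ·7.9709 = 2.39 and β = (1−μ)·7.9709 = 5.58.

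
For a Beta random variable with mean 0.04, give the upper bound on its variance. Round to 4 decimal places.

0.0384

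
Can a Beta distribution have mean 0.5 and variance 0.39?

No

The Beta variance bound is σ² < μ(1−μ).
Here μ(1−μ) = 0.5×0.5 = 0.25, and 0.39 ≥ 0.25.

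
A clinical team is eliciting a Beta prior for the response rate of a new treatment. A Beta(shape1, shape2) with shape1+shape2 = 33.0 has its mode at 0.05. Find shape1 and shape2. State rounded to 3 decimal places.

shape1 = 2.550, shape2 = 30.450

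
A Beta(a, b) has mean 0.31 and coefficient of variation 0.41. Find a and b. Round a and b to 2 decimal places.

a = 3.79, b = 8.45

σ = CV·μ = 0.41×0.31 = 0.12710, so σ² = 0.016154.
s+1 = μ(1−μ)/σ² = 0.2139/0.016154 = 13.2410, so s = a+b = 12.2410.
a = μs = 3.79, b = (1−μ)s = 8.45.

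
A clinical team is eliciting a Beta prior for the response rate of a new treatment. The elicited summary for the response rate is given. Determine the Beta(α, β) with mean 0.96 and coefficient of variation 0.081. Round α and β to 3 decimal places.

α = 5.137, β = 0.214

σ = CV·μ = 0.081×0.96 = 0.07776, so σ² = 0.006047.
s+1 = μ(1−μ)/σ² = 0.0384/0.006047 = 6.3507, so s = α+β = 5.3507.
α = μs = 5.137, β = (1−μ)s = 0.214.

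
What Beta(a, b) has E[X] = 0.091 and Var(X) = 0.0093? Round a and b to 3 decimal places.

a = 0.718, b = 7.176

Let s = a+b. The Beta variance is μ(1−μ)/(s+1).
So s+1 = μ(1−μ)/σ² = (0.091×0.909)/0.0093 = 0.082719/0.0093 = 8.8945, giving s = 7.8945.
Then a = μs = 0.091×7.8945 = 0.718 and b = (1−μ)s = 0.909×7.8945 = 7.176.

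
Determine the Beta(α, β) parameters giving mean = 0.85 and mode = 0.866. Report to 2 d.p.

With s = α+β: μ = α/s and mode = (α−1)/(s−2). Eliminating α = μs,
μs − 1 = m(s−2) ⇒ s(μ−m) = 1−2m ⇒ s = -0.732/-0.016 = 45.7500.
So α = μs = 38.89, β = (1−μ)s = 6.86.

α = 38.89, β = 6.86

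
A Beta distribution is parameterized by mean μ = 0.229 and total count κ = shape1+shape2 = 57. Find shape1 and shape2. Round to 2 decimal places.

shape1 = 13.05, shape2 = 43.95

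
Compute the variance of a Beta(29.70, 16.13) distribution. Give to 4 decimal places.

0.0049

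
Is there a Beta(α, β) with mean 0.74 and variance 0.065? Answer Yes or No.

Yes

For any Beta, Var(X) < E[X]·(1−E[X]).
Here μ(1−μ) = 0.74×0.26 = 0.1924, and 0.065 < 0.1924.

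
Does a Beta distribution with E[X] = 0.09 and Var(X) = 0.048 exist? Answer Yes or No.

Yes

A Beta with mean μ has variance μ(1−μ)/(α+β+1) < μ(1−μ).
Here μ(1−μ) = 0.09×0.91 = 0.0819, and 0.048 < 0.0819.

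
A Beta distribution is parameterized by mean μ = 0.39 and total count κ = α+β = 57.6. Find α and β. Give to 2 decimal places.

α = 22.46, β = 35.14

Split κ in proportion μ : (1−μ): α = 0.39·57.6 = 22.46, β = 57.6 − 22.46 = 35.14.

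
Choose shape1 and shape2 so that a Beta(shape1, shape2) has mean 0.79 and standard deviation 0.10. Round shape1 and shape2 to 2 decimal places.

First σ² = 0.0100. Setting shape1 = μn, shape2 = (1−μ)n with n = shape1+shape2,
μ(1−μ)/(n+1) = 0.0100 ⇒ n+1 = 0.1659/0.0100 = 16.5900 ⇒ n = 15.5900.
Hence shape1 = 0.79×15.5900 = 12.32, shape2 = 0.21×15.5900 = 3.27.

shape1 = 12.32, shape2 = 3.27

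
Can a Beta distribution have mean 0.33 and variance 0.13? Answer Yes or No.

Yes

The Beta variance bound is σ² < μ(1−μ).
Here μ(1−μ) = 0.33×0.67 = 0.2211, and 0.13 < 0.2211.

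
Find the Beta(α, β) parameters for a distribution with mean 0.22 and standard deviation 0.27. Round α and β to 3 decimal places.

α = 0.298, β = 1.056

σ² = 0.27² = 0.0729.
With s = α+β, Var = μ(1−μ)/(s+1), so s+1 = (0.22×0.78)/0.0729 = 2.3539 and s = 1.3539.
α = μs = 0.298, β = (1−μ)s = 1.056.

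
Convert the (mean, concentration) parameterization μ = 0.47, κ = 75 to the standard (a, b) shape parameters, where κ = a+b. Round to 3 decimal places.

Split κ in proportion μ : (1−μ): a = 0.47·75 = 35.250, b = 75 − 35.250 = 39.750.

a = 35.250, b = 39.750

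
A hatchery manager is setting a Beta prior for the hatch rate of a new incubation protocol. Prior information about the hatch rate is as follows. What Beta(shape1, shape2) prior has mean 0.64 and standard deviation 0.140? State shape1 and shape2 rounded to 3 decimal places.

Variance = 0.140² = 0.019600. The moment-matching identity shape1+shape2 = μ(1−μ)/Var − 1 gives
shape1+shape2 = 0.2304/0.019600 − 1 = 10.7551, so shape1 = μ·10.7551 = 6.883 and shape2 = (1−μ)·10.7551 = 3.872.

shape1 = 6.883, shape2 = 3.872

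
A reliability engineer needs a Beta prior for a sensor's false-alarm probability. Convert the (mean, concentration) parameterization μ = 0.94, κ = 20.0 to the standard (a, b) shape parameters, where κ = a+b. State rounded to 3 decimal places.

a = 18.800, b = 1.200

a = μκ = 0.94×20.0 = 18.800 and b = (1−μ)κ = 0.06×20.0 = 1.200.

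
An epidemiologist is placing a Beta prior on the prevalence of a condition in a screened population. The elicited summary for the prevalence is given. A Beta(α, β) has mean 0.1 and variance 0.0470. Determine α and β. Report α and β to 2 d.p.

Write ν = α+β; then α = μν and Var = μ(1−μ)/(ν+1).
ν = μ(1−μ)/Var − 1 = 0.09/0.0470 − 1 = 0.9149.
α = 0.1·0.9149 = 0.09, β = 0.9·0.9149 = 0.82.

α = 0.09, β = 0.82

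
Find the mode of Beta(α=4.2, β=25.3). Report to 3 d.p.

The density x^(α−1)(1−x)^(β−1) is maximised at (α−1)/(α+β−2) = 3.2/27.5 = 0.116.

0.116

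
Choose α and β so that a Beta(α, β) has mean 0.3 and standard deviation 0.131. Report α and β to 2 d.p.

α = 3.37, β = 7.87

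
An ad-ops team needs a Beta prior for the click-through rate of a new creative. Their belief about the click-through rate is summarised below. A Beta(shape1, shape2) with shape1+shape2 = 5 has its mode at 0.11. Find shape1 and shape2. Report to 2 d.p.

shape1 = 1.33, shape2 = 3.67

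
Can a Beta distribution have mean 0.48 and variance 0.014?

Yes

The Beta variance bound is σ² < μ(1−μ).
Here μ(1−μ) = 0.48×0.52 = 0.2496, and 0.014 < 0.2496.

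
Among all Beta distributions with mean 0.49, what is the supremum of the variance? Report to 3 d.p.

0.250

For fixed mean μ the Beta variance is μ(1−μ)/(α+β+1), increasing as α+β decreases.
Its least upper bound (not attained) is μ(1−μ) = 0.49·0.51 = 0.250.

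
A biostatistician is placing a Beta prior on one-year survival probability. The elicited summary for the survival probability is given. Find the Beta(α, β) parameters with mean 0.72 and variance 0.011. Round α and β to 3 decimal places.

α = 12.476, β = 4.852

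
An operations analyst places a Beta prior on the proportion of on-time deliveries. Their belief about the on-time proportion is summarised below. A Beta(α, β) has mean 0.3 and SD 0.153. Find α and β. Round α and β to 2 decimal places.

α = 2.39, β = 5.58

First σ² = 0.023409. Setting α = μn, β = (1−μ)n with n = α+β,
μ(1−μ)/(n+1) = 0.023409 ⇒ n+1 = 0.21/0.023409 = 8.9709 ⇒ n = 7.9709.
Hence α = 0.3×7.9709 = 2.39, β = 0.7×7.9709 = 5.58.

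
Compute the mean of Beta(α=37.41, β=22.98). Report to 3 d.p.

0.619

E[X] = α/(α+β) = 37.41/60.39 = 0.619.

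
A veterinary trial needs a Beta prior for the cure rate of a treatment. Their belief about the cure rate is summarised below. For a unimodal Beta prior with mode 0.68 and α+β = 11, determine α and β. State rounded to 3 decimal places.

Since the density peak of Beta(α,β) is at (α−1)/(α+β−2),
α = 1 + 0.68(11−2) = 7.120 and β = 11 − 7.120 = 3.880.

α = 7.120, β = 3.880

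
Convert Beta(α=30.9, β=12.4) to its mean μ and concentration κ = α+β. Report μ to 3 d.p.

μ = 0.714, κ = 43.3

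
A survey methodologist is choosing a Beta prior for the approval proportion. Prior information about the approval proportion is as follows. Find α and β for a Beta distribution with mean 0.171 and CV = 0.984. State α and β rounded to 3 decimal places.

σ = CV·μ = 0.984×0.171 = 0.16826, so σ² = 0.028313.
s+1 = μ(1−μ)/σ² = 0.141759/0.028313 = 5.0069, so s = α+β = 4.0069.
α = μs = 0.685, β = (1−μ)s = 3.322.

α = 0.685, β = 3.322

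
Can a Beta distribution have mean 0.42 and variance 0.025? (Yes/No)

Yes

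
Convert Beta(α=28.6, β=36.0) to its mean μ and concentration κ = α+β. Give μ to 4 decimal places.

κ = α+β = 28.6+36.0 = 64.6; μ = α/κ = 28.6/64.6 = 0.4427.

μ = 0.4427, κ = 64.6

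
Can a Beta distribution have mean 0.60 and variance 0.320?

No

For any Beta, Var(X) < E[X]·(1−E[X]).
Here μ(1−μ) = 0.60×0.40 = 0.2400, and 0.320 ≥ 0.2400.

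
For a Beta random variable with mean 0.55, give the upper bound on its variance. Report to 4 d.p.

0.2475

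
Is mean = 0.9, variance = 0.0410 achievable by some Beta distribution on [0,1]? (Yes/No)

For any Beta, Var(X) < E[X]·(1−E[X]).
Here μ(1−μ) = 0.9×0.1 = 0.09, and 0.0410 < 0.09.

Yes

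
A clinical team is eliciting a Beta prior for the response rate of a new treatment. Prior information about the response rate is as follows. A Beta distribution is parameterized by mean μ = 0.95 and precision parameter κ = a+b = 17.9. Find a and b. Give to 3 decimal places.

a = μκ = 0.95×17.9 = 17.005 and b = (1−μ)κ = 0.05×17.9 = 0.895.

a = 17.005, b = 0.895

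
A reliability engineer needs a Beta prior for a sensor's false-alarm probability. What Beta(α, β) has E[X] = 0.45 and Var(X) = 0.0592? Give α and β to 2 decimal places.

α = 1.43, β = 1.75

Let s = α+β. The Beta variance is μ(1−μ)/(s+1).
So s+1 = μ(1−μ)/σ² = (0.45×0.55)/0.0592 = 0.2475/0.0592 = 4.1807, giving s = 3.1807.
Then α = μs = 0.45×3.1807 = 1.43 and β = (1−μ)s = 0.55×3.1807 = 1.75.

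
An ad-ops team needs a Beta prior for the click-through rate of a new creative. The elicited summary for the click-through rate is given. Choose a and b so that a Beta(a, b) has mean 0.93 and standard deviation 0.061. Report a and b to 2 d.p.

σ² = 0.061² = 0.003721.
With s = a+b, Var = μ(1−μ)/(s+1), so s+1 = (0.93×0.07)/0.003721 = 17.4953 and s = 16.4953.
a = μs = 15.34, b = (1−μ)s = 1.15.

a = 15.34, b = 1.15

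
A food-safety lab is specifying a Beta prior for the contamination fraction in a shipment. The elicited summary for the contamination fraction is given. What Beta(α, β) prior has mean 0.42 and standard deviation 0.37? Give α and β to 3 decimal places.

σ² = 0.37² = 0.1369.
With s = α+β, Var = μ(1−μ)/(s+1), so s+1 = (0.42×0.58)/0.1369 = 1.7794 and s = 0.7794.
α = μs = 0.327, β = (1−μ)s = 0.452.

α = 0.327, β = 0.452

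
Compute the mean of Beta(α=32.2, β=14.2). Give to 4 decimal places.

The Beta mean is α/(α+β) = 32.2/(32.2+14.2) = 0.6940.

0.6940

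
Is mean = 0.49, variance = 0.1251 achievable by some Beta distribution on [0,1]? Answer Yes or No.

Yes

A Beta with mean μ has variance μ(1−μ)/(α+β+1) < μ(1−μ).
Here μ(1−μ) = 0.49×0.51 = 0.2499, and 0.1251 < 0.2499.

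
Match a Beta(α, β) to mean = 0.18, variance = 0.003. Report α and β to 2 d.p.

Let s = α+β. The Beta variance is μ(1−μ)/(s+1).
So s+1 = μ(1−μ)/σ² = (0.18×0.82)/0.003 = 0.1476/0.003 = 49.2000, giving s = 48.2000.
Then α = μs = 0.18×48.2000 = 8.68 and β = (1−μ)s = 0.82×48.2000 = 39.52.

α = 8.68, β = 39.52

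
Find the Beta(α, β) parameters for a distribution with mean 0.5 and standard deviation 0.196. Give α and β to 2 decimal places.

α = 2.75, β = 2.75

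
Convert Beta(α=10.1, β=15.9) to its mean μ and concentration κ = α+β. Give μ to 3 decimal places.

κ = α+β = 10.1+15.9 = 26.0; μ = α/κ = 10.1/26.0 = 0.388.

μ = 0.388, κ = 26.0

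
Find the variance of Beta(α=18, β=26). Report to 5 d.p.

0.00537

Var = αβ/[(α+β)²(α+β+1)] = (18×26)/(44²×45) = 468/87120 = 0.00537.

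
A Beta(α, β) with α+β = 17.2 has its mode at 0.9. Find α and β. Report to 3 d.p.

α = 14.680, β = 2.520

Since the density peak of Beta(α,β) is at (α−1)/(α+β−2),
α = 1 + 0.9(17.2−2) = 14.680 and β = 17.2 − 14.680 = 2.520.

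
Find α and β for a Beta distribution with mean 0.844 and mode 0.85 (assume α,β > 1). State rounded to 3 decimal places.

With s = α+β: μ = α/s and mode = (α−1)/(s−2). Eliminating α = μs,
μs − 1 = m(s−2) ⇒ s(μ−m) = 1−2m ⇒ s = -0.70/-0.006 = 116.6667.
So α = μs = 98.467, β = (1−μ)s = 18.200.

α = 98.467, β = 18.200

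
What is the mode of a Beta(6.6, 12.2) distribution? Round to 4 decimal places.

0.3333

The density x^(α−1)(1−x)^(β−1) is maximised at (α−1)/(α+β−2) = 5.6/16.8 = 0.3333.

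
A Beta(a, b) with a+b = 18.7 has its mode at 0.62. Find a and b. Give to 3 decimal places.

a = 11.354, b = 7.346

For a,b>1 the mode is (a−1)/(a+b−2), so a = mode·(κ−2)+1 = 0.62×16.7+1 = 11.354.
And b = (1−mode)·(κ−2)+1 = 0.38×16.7+1 = 7.346.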